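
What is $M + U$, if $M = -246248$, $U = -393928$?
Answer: $-640176$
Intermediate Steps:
$M + U = -246248 - 393928 = -640176$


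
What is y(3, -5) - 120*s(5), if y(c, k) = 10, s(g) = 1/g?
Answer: -14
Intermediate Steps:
y(3, -5) - 120*s(5) = 10 - 120/5 = 10 - 120*⅕ = 10 - 24 = -14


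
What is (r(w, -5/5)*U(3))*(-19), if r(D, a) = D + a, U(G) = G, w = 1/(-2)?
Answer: 171/2 ≈ 85.500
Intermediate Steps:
w = -1/2 ≈ -0.50000
(r(w, -5/5)*U(3))*(-19) = ((-1/2 - 5/5)*3)*(-19) = ((-1/2 - 5*1/5)*3)*(-19) = ((-1/2 - 1)*3)*(-19) = -3/2*3*(-19) = -9/2*(-19) = 171/2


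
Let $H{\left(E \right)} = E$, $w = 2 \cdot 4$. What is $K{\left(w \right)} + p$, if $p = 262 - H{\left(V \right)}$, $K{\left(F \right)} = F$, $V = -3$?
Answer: $273$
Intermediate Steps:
$w = 8$
$p = 265$ ($p = 262 - -3 = 262 + 3 = 265$)
$K{\left(w \right)} + p = 8 + 265 = 273$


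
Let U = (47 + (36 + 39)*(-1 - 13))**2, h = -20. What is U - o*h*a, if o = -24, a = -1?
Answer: 1006489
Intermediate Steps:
U = 1006009 (U = (47 + 75*(-14))**2 = (47 - 1050)**2 = (-1003)**2 = 1006009)
U - o*h*a = 1006009 - (-24*(-20))*(-1) = 1006009 - 480*(-1) = 1006009 - 1*(-480) = 1006009 + 480 = 1006489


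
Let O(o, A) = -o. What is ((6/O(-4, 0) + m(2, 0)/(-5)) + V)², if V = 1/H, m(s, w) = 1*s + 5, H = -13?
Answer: 9/16900 ≈ 0.00053254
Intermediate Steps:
m(s, w) = 5 + s (m(s, w) = s + 5 = 5 + s)
V = -1/13 (V = 1/(-13) = -1/13 ≈ -0.076923)
((6/O(-4, 0) + m(2, 0)/(-5)) + V)² = ((6/((-1*(-4))) + (5 + 2)/(-5)) - 1/13)² = ((6/4 + 7*(-⅕)) - 1/13)² = ((6*(¼) - 7/5) - 1/13)² = ((3/2 - 7/5) - 1/13)² = (⅒ - 1/13)² = (3/130)² = 9/16900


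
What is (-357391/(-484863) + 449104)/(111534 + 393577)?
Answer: 217754270143/244909634793 ≈ 0.88912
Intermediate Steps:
(-357391/(-484863) + 449104)/(111534 + 393577) = (-357391*(-1/484863) + 449104)/505111 = (357391/484863 + 449104)*(1/505111) = (217754270143/484863)*(1/505111) = 217754270143/244909634793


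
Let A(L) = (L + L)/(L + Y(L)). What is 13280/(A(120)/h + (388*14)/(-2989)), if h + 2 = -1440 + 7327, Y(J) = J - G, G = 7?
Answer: -38877501124/5319763 ≈ -7308.1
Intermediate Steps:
Y(J) = -7 + J (Y(J) = J - 1*7 = J - 7 = -7 + J)
A(L) = 2*L/(-7 + 2*L) (A(L) = (L + L)/(L + (-7 + L)) = (2*L)/(-7 + 2*L) = 2*L/(-7 + 2*L))
h = 5885 (h = -2 + (-1440 + 7327) = -2 + 5887 = 5885)
13280/(A(120)/h + (388*14)/(-2989)) = 13280/((2*120/(-7 + 2*120))/5885 + (388*14)/(-2989)) = 13280/((2*120/(-7 + 240))*(1/5885) + 5432*(-1/2989)) = 13280/((2*120/233)*(1/5885) - 776/427) = 13280/((2*120*(1/233))*(1/5885) - 776/427) = 13280/((240/233)*(1/5885) - 776/427) = 13280/(48/274241 - 776/427) = 13280/(-212790520/117100907) = 13280*(-117100907/212790520) = -38877501124/5319763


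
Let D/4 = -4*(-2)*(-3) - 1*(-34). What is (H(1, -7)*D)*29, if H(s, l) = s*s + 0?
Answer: 1160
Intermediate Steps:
H(s, l) = s² (H(s, l) = s² + 0 = s²)
D = 40 (D = 4*(-4*(-2)*(-3) - 1*(-34)) = 4*(8*(-3) + 34) = 4*(-24 + 34) = 4*10 = 40)
(H(1, -7)*D)*29 = (1²*40)*29 = (1*40)*29 = 40*29 = 1160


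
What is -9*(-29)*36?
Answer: 9396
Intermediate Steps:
-9*(-29)*36 = 261*36 = 9396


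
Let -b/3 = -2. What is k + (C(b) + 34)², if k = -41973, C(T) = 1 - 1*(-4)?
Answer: -40452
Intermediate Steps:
b = 6 (b = -3*(-2) = 6)
C(T) = 5 (C(T) = 1 + 4 = 5)
k + (C(b) + 34)² = -41973 + (5 + 34)² = -41973 + 39² = -41973 + 1521 = -40452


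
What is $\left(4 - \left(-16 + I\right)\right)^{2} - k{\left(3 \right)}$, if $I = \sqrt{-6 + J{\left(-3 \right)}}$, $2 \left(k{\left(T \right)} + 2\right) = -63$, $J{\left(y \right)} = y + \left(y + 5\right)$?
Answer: $\frac{853}{2} - 40 i \sqrt{7} \approx 426.5 - 105.83 i$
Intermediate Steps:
$J{\left(y \right)} = 5 + 2 y$ ($J{\left(y \right)} = y + \left(5 + y\right) = 5 + 2 y$)
$k{\left(T \right)} = - \frac{67}{2}$ ($k{\left(T \right)} = -2 + \frac{1}{2} \left(-63\right) = -2 - \frac{63}{2} = - \frac{67}{2}$)
$I = i \sqrt{7}$ ($I = \sqrt{-6 + \left(5 + 2 \left(-3\right)\right)} = \sqrt{-6 + \left(5 - 6\right)} = \sqrt{-6 - 1} = \sqrt{-7} = i \sqrt{7} \approx 2.6458 i$)
$\left(4 - \left(-16 + I\right)\right)^{2} - k{\left(3 \right)} = \left(4 - \left(-16 + i \sqrt{7}\right)\right)^{2} - - \frac{67}{2} = \left(4 + \left(16 - i \sqrt{7}\right)\right)^{2} + \frac{67}{2} = \left(20 - i \sqrt{7}\right)^{2} + \frac{67}{2} = \frac{67}{2} + \left(20 - i \sqrt{7}\right)^{2}$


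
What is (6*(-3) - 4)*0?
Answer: 0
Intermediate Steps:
(6*(-3) - 4)*0 = (-18 - 4)*0 = -22*0 = 0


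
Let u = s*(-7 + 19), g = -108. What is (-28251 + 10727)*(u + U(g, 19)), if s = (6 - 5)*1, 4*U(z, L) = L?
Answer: -293527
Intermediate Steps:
U(z, L) = L/4
s = 1 (s = 1*1 = 1)
u = 12 (u = 1*(-7 + 19) = 1*12 = 12)
(-28251 + 10727)*(u + U(g, 19)) = (-28251 + 10727)*(12 + (¼)*19) = -17524*(12 + 19/4) = -17524*67/4 = -293527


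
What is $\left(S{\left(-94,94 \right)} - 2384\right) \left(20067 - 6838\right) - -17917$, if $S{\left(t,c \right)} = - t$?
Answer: $-30276493$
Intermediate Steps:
$\left(S{\left(-94,94 \right)} - 2384\right) \left(20067 - 6838\right) - -17917 = \left(\left(-1\right) \left(-94\right) - 2384\right) \left(20067 - 6838\right) - -17917 = \left(94 - 2384\right) 13229 + 17917 = \left(-2290\right) 13229 + 17917 = -30294410 + 17917 = -30276493$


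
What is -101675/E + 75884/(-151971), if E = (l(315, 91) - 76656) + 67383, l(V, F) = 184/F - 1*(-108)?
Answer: 1342825848071/126718130901 ≈ 10.597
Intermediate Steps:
l(V, F) = 108 + 184/F (l(V, F) = 184/F + 108 = 108 + 184/F)
E = -833831/91 (E = ((108 + 184/91) - 76656) + 67383 = (10012/91 - 76656) + 67383 = -6965684/91 + 67383 = -833831/91 ≈ -9163.0)
-101675/E + 75884/(-151971) = -101675/(-833831/91) + 75884/(-151971) = -101675*(-91/833831) + 75884*(-1/151971) = 9252425/833831 - 75884/151971 = 1342825848071/126718130901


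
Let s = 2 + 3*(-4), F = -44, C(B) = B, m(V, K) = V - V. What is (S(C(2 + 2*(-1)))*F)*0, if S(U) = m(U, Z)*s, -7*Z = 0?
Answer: 0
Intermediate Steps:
Z = 0 (Z = -⅐*0 = 0)
m(V, K) = 0
s = -10 (s = 2 - 12 = -10)
S(U) = 0 (S(U) = 0*(-10) = 0)
(S(C(2 + 2*(-1)))*F)*0 = (0*(-44))*0 = 0*0 = 0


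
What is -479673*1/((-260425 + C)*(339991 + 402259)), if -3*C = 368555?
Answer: 1439019/853461317500 ≈ 1.6861e-6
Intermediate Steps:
C = -368555/3 (C = -⅓*368555 = -368555/3 ≈ -1.2285e+5)
-479673*1/((-260425 + C)*(339991 + 402259)) = -479673*1/((-260425 - 368555/3)*(339991 + 402259)) = -479673/((-1149830/3*742250)) = -479673/(-853461317500/3) = -479673*(-3/853461317500) = 1439019/853461317500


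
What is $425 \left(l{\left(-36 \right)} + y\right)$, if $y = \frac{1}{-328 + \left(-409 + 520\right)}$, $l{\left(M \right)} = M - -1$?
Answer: $- \frac{3228300}{217} \approx -14877.0$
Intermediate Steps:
$l{\left(M \right)} = 1 + M$ ($l{\left(M \right)} = M + 1 = 1 + M$)
$y = - \frac{1}{217}$ ($y = \frac{1}{-328 + 111} = \frac{1}{-217} = - \frac{1}{217} \approx -0.0046083$)
$425 \left(l{\left(-36 \right)} + y\right) = 425 \left(\left(1 - 36\right) - \frac{1}{217}\right) = 425 \left(-35 - \frac{1}{217}\right) = 425 \left(- \frac{7596}{217}\right) = - \frac{3228300}{217}$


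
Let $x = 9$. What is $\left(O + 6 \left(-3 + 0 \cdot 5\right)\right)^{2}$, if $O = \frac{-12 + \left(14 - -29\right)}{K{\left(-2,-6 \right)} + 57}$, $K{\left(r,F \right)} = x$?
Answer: $\frac{1338649}{4356} \approx 307.31$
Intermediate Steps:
$K{\left(r,F \right)} = 9$
$O = \frac{31}{66}$ ($O = \frac{-12 + \left(14 - -29\right)}{9 + 57} = \frac{-12 + \left(14 + 29\right)}{66} = \left(-12 + 43\right) \frac{1}{66} = 31 \cdot \frac{1}{66} = \frac{31}{66} \approx 0.4697$)
$\left(O + 6 \left(-3 + 0 \cdot 5\right)\right)^{2} = \left(\frac{31}{66} + 6 \left(-3 + 0 \cdot 5\right)\right)^{2} = \left(\frac{31}{66} + 6 \left(-3 + 0\right)\right)^{2} = \left(\frac{31}{66} + 6 \left(-3\right)\right)^{2} = \left(\frac{31}{66} - 18\right)^{2} = \left(- \frac{1157}{66}\right)^{2} = \frac{1338649}{4356}$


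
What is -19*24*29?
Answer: -13224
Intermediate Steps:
-19*24*29 = -456*29 = -13224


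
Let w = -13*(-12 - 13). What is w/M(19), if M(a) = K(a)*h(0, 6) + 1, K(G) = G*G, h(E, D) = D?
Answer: 325/2167 ≈ 0.14998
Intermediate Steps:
K(G) = G**2
w = 325 (w = -13*(-25) = 325)
M(a) = 1 + 6*a**2 (M(a) = a**2*6 + 1 = 6*a**2 + 1 = 1 + 6*a**2)
w/M(19) = 325/(1 + 6*19**2) = 325/(1 + 6*361) = 325/(1 + 2166) = 325/2167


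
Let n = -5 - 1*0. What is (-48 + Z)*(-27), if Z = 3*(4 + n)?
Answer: 1377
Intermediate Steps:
n = -5 (n = -5 + 0 = -5)
Z = -3 (Z = 3*(4 - 5) = 3*(-1) = -3)
(-48 + Z)*(-27) = (-48 - 3)*(-27) = -51*(-27) = 1377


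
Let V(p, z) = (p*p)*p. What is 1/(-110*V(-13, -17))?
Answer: 1/241670 ≈ 4.1379e-6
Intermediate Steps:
V(p, z) = p³ (V(p, z) = p²*p = p³)
1/(-110*V(-13, -17)) = 1/(-110*(-13)³) = 1/(-110*(-2197)) = 1/241670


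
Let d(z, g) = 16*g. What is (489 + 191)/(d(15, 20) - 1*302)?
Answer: 340/9 ≈ 37.778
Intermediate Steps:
(489 + 191)/(d(15, 20) - 1*302) = (489 + 191)/(16*20 - 1*302) = 680/(320 - 302) = 680/18 = 680*(1/18) = 340/9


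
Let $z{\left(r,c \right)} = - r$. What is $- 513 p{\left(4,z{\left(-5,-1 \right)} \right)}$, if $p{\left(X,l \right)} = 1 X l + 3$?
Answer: $-11799$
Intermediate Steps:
$p{\left(X,l \right)} = 3 + X l$ ($p{\left(X,l \right)} = X l + 3 = 3 + X l$)
$- 513 p{\left(4,z{\left(-5,-1 \right)} \right)} = - 513 \left(3 + 4 \left(\left(-1\right) \left(-5\right)\right)\right) = - 513 \left(3 + 4 \cdot 5\right) = - 513 \left(3 + 20\right) = \left(-513\right) 23 = -11799$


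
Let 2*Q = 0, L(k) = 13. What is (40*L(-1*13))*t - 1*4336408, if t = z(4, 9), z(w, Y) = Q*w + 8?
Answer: -4332248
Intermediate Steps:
Q = 0 (Q = (½)*0 = 0)
z(w, Y) = 8 (z(w, Y) = 0*w + 8 = 0 + 8 = 8)
t = 8
(40*L(-1*13))*t - 1*4336408 = (40*13)*8 - 1*4336408 = 520*8 - 4336408 = 4160 - 4336408 = -4332248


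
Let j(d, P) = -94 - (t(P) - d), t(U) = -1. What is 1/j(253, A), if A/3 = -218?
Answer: 1/160 ≈ 0.0062500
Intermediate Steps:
A = -654 (A = 3*(-218) = -654)
j(d, P) = -93 + d (j(d, P) = -94 - (-1 - d) = -94 + (1 + d) = -93 + d)
1/j(253, A) = 1/(-93 + 253) = 1/160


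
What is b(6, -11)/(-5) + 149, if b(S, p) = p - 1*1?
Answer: 757/5 ≈ 151.40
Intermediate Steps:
b(S, p) = -1 + p (b(S, p) = p - 1 = -1 + p)
b(6, -11)/(-5) + 149 = (-1 - 11)/(-5) + 149 = -⅕*(-12) + 149 = 12/5 + 149 = 757/5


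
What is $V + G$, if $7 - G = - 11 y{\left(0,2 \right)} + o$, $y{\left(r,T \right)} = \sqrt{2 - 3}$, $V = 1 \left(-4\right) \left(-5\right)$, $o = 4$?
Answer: $23 + 11 i \approx 23.0 + 11.0 i$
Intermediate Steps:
$V = 20$ ($V = \left(-4\right) \left(-5\right) = 20$)
$y{\left(r,T \right)} = i$ ($y{\left(r,T \right)} = \sqrt{-1} = i$)
$G = 3 + 11 i$ ($G = 7 - \left(- 11 i + 4\right) = 7 - \left(4 - 11 i\right) = 3 + 11 i \approx 3.0 + 11.0 i$)
$V + G = 20 + \left(3 + 11 i\right) = 23 + 11 i$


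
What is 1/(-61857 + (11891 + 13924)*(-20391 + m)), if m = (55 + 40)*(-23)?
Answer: -1/582861297 ≈ -1.7157e-9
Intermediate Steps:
m = -2185 (m = 95*(-23) = -2185)
1/(-61857 + (11891 + 13924)*(-20391 + m)) = 1/(-61857 + (11891 + 13924)*(-20391 - 2185)) = 1/(-61857 + 25815*(-22576)) = 1/(-61857 - 582799440) = 1/(-582861297) = -1/582861297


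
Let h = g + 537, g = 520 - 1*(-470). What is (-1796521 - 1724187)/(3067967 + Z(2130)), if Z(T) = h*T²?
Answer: -3520708/6930914267 ≈ -0.00050797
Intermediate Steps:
g = 990 (g = 520 + 470 = 990)
h = 1527 (h = 990 + 537 = 1527)
Z(T) = 1527*T²
(-1796521 - 1724187)/(3067967 + Z(2130)) = (-1796521 - 1724187)/(3067967 + 1527*2130²) = -3520708/(3067967 + 1527*4536900) = -3520708/(3067967 + 6927846300) = -3520708/6930914267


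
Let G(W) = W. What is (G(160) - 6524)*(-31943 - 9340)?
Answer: 262725012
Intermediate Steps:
(G(160) - 6524)*(-31943 - 9340) = (160 - 6524)*(-31943 - 9340) = -6364*(-41283) = 262725012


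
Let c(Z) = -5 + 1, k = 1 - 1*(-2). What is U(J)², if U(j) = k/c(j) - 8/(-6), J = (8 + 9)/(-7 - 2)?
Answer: 49/144 ≈ 0.34028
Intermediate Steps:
k = 3 (k = 1 + 2 = 3)
c(Z) = -4
J = -17/9 (J = 17/(-9) = 17*(-⅑) = -17/9 ≈ -1.8889)
U(j) = 7/12 (U(j) = 3/(-4) - 8/(-6) = 3*(-¼) - 8*(-⅙) = -¾ + 4/3 = 7/12)
U(J)² = (7/12)² = 49/144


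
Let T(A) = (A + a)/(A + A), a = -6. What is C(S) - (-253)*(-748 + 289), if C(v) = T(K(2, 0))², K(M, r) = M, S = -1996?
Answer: -116126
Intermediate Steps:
T(A) = (-6 + A)/(2*A) (T(A) = (A - 6)/(A + A) = (-6 + A)/((2*A)) = (-6 + A)*(1/(2*A)) = (-6 + A)/(2*A))
C(v) = 1 (C(v) = ((½)*(-6 + 2)/2)² = ((½)*(½)*(-4))² = (-1)² = 1)
C(S) - (-253)*(-748 + 289) = 1 - (-253)*(-748 + 289) = 1 - (-253)*(-459) = 1 - 1*116127 = 1 - 116127 = -116126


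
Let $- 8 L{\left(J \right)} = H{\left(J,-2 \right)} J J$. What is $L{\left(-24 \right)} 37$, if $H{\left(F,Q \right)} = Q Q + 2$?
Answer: $-15984$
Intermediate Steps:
$H{\left(F,Q \right)} = 2 + Q^{2}$ ($H{\left(F,Q \right)} = Q^{2} + 2 = 2 + Q^{2}$)
$L{\left(J \right)} = - \frac{3 J^{2}}{4}$ ($L{\left(J \right)} = - \frac{\left(2 + \left(-2\right)^{2}\right) J J}{8} = - \frac{\left(2 + 4\right) J J}{8} = - \frac{6 J J}{8} = - \frac{6 J^{2}}{8} = - \frac{3 J^{2}}{4}$)
$L{\left(-24 \right)} 37 = - \frac{3 \left(-24\right)^{2}}{4} \cdot 37 = \left(- \frac{3}{4}\right) 576 \cdot 37 = \left(-432\right) 37 = -15984$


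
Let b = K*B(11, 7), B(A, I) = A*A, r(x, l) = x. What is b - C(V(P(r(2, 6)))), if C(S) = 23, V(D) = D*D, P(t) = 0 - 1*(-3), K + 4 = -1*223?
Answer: -27490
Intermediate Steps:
K = -227 (K = -4 - 1*223 = -4 - 223 = -227)
B(A, I) = A²
P(t) = 3 (P(t) = 0 + 3 = 3)
b = -27467 (b = -227*11² = -227*121 = -27467)
V(D) = D²
b - C(V(P(r(2, 6)))) = -27467 - 1*23 = -27467 - 23 = -27490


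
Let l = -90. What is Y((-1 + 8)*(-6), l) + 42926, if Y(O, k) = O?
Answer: 42884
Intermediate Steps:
Y((-1 + 8)*(-6), l) + 42926 = (-1 + 8)*(-6) + 42926 = 7*(-6) + 42926 = -42 + 42926 = 42884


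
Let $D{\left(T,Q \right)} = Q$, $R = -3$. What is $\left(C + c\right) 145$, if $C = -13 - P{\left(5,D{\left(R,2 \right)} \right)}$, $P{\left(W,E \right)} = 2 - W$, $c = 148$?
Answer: $20010$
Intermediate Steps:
$C = -10$ ($C = -13 - \left(2 - 5\right) = -13 - -3 = -13 + 3 = -10$)
$\left(C + c\right) 145 = \left(-10 + 148\right) 145 = 138 \cdot 145 = 20010$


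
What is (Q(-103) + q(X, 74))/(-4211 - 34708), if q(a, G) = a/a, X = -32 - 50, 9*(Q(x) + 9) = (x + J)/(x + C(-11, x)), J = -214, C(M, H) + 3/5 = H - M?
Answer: 68831/342565038 ≈ 0.00020093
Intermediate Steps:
C(M, H) = -3/5 + H - M (C(M, H) = -3/5 + (H - M) = -3/5 + H - M)
Q(x) = -9 + (-214 + x)/(9*(52/5 + 2*x)) (Q(x) = -9 + ((x - 214)/(x + (-3/5 + x - 1*(-11))))/9 = -9 + ((-214 + x)/(x + (-3/5 + x + 11)))/9 = -9 + ((-214 + x)/(x + (52/5 + x)))/9 = -9 + ((-214 + x)/(52/5 + 2*x))/9 = -9 + (-214 + x)/(9*(52/5 + 2*x)))
X = -82
q(a, G) = 1
(Q(-103) + q(X, 74))/(-4211 - 34708) = ((-5282 - 805*(-103))/(18*(26 + 5*(-103))) + 1)/(-4211 - 34708) = ((-5282 + 82915)/(18*(26 - 515)) + 1)/(-38919) = ((1/18)*77633/(-489) + 1)*(-1/38919) = ((1/18)*(-1/489)*77633 + 1)*(-1/38919) = (-77633/8802 + 1)*(-1/38919) = -68831/8802*(-1/38919) = 68831/342565038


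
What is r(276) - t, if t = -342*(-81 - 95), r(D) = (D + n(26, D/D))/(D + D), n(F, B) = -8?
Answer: -8306429/138 ≈ -60192.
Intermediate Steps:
r(D) = (-8 + D)/(2*D) (r(D) = (D - 8)/(D + D) = (-8 + D)/((2*D)) = (-8 + D)*(1/(2*D)) = (-8 + D)/(2*D))
t = 60192 (t = -342*(-176) = 60192)
r(276) - t = (½)*(-8 + 276)/276 - 1*60192 = (½)*(1/276)*268 - 60192 = 67/138 - 60192 = -8306429/138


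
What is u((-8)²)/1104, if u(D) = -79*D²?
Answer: -20224/69 ≈ -293.10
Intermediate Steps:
u((-8)²)/1104 = -79*((-8)²)²/1104 = -79*64²*(1/1104) = -79*4096*(1/1104) = -323584*1/1104 = -20224/69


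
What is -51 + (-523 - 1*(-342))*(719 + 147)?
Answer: -156797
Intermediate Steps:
-51 + (-523 - 1*(-342))*(719 + 147) = -51 + (-523 + 342)*866 = -51 - 181*866 = -51 - 156746 = -156797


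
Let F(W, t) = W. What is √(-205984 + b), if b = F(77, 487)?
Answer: I*√205907 ≈ 453.77*I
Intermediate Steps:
b = 77
√(-205984 + b) = √(-205984 + 77) = √(-205907) = I*√205907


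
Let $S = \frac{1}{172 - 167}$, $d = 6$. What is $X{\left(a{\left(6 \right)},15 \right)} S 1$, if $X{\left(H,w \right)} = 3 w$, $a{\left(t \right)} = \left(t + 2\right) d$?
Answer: $9$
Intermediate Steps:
$a{\left(t \right)} = 12 + 6 t$ ($a{\left(t \right)} = \left(t + 2\right) 6 = \left(2 + t\right) 6 = 12 + 6 t$)
$S = \frac{1}{5} \approx 0.2$
$X{\left(a{\left(6 \right)},15 \right)} S 1 = 3 \cdot 15 \cdot \frac{1}{5} \cdot 1 = 45 \cdot \frac{1}{5} \cdot 1 = 9 \cdot 1 = 9$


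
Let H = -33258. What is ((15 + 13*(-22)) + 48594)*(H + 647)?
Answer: -1575861353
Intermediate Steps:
((15 + 13*(-22)) + 48594)*(H + 647) = ((15 + 13*(-22)) + 48594)*(-33258 + 647) = ((15 - 286) + 48594)*(-32611) = (-271 + 48594)*(-32611) = 48323*(-32611) = -1575861353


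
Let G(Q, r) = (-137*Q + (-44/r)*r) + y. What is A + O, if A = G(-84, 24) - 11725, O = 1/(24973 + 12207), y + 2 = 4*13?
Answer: -7844979/37180 ≈ -211.00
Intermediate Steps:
y = 50 (y = -2 + 4*13 = -2 + 52 = 50)
G(Q, r) = 6 - 137*Q (G(Q, r) = (-137*Q + (-44/r)*r) + 50 = (-137*Q - 44) + 50 = (-44 - 137*Q) + 50 = 6 - 137*Q)
O = 1/37180 ≈ 2.6896e-5
A = -211 (A = (6 - 137*(-84)) - 11725 = (6 + 11508) - 11725 = 11514 - 11725 = -211)
A + O = -211 + 1/37180 = -7844979/37180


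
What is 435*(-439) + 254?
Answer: -190711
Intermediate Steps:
435*(-439) + 254 = -190965 + 254 = -190711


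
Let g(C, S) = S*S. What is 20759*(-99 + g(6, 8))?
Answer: -726565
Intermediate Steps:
g(C, S) = S²
20759*(-99 + g(6, 8)) = 20759*(-99 + 8²) = 20759*(-99 + 64) = 20759*(-35) = -726565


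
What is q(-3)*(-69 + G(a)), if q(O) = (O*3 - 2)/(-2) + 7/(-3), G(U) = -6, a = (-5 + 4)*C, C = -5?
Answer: -475/2 ≈ -237.50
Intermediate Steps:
a = 5 (a = (-5 + 4)*(-5) = -1*(-5) = 5)
q(O) = -4/3 - 3*O/2 (q(O) = (3*O - 2)*(-1/2) + 7*(-1/3) = (-2 + 3*O)*(-1/2) - 7/3 = (1 - 3*O/2) - 7/3 = -4/3 - 3*O/2)
q(-3)*(-69 + G(a)) = (-4/3 - 3/2*(-3))*(-69 - 6) = (-4/3 + 9/2)*(-75) = (19/6)*(-75) = -475/2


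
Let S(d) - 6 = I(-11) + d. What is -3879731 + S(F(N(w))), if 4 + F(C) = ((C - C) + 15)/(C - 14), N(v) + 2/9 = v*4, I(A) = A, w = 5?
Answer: -201746345/52 ≈ -3.8797e+6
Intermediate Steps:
N(v) = -2/9 + 4*v (N(v) = -2/9 + v*4 = -2/9 + 4*v)
F(C) = -4 + 15/(-14 + C) (F(C) = -4 + ((C - C) + 15)/(C - 14) = -4 + (0 + 15)/(-14 + C) = -4 + 15/(-14 + C))
S(d) = -5 + d (S(d) = 6 + (-11 + d) = -5 + d)
-3879731 + S(F(N(w))) = -3879731 + (-5 + (71 - 4*(-2/9 + 4*5))/(-14 + (-2/9 + 4*5))) = -3879731 + (-5 + (71 - 4*(-2/9 + 20))/(-14 + (-2/9 + 20))) = -3879731 + (-5 + (71 - 4*178/9)/(-14 + 178/9)) = -3879731 + (-5 + (71 - 712/9)/(52/9)) = -3879731 + (-5 + (9/52)*(-73/9)) = -3879731 + (-5 - 73/52) = -3879731 - 333/52 = -201746345/52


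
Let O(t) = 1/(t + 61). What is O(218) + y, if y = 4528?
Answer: 1263313/279 ≈ 4528.0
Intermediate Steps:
O(t) = 1/(61 + t)
O(218) + y = 1/(61 + 218) + 4528 = 1/279 + 4528 = 1263313/279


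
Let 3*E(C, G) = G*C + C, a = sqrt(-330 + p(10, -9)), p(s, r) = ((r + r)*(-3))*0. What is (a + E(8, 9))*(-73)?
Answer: -5840/3 - 73*I*sqrt(330) ≈ -1946.7 - 1326.1*I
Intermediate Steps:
p(s, r) = 0 (p(s, r) = ((2*r)*(-3))*0 = -6*r*0 = 0)
a = I*sqrt(330) (a = sqrt(-330 + 0) = sqrt(-330) = I*sqrt(330) ≈ 18.166*I)
E(C, G) = C/3 + C*G/3 (E(C, G) = (G*C + C)/3 = (C*G + C)/3 = (C + C*G)/3 = C/3 + C*G/3)
(a + E(8, 9))*(-73) = (I*sqrt(330) + (1/3)*8*(1 + 9))*(-73) = (I*sqrt(330) + (1/3)*8*10)*(-73) = (I*sqrt(330) + 80/3)*(-73) = (80/3 + I*sqrt(330))*(-73) = -5840/3 - 73*I*sqrt(330)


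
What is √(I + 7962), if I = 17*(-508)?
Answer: I*√674 ≈ 25.962*I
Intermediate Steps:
I = -8636
√(I + 7962) = √(-8636 + 7962) = √(-674) = I*√674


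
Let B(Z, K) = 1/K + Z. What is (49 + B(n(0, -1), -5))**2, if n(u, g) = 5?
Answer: 72361/25 ≈ 2894.4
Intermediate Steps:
B(Z, K) = Z + 1/K (B(Z, K) = 1/K + Z = Z + 1/K)
(49 + B(n(0, -1), -5))**2 = (49 + (5 + 1/(-5)))**2 = (49 + (5 - 1/5))**2 = (49 + 24/5)**2 = (269/5)**2 = 72361/25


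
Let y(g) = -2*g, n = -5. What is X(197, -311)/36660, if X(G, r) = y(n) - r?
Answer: 107/12220 ≈ 0.0087561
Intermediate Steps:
X(G, r) = 10 - r (X(G, r) = -2*(-5) - r = 10 - r)
X(197, -311)/36660 = (10 - 1*(-311))/36660 = (10 + 311)*(1/36660) = 321*(1/36660) = 107/12220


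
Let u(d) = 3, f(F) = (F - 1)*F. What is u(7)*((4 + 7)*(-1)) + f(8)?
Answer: 23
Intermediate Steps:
f(F) = F*(-1 + F) (f(F) = (-1 + F)*F = F*(-1 + F))
u(7)*((4 + 7)*(-1)) + f(8) = 3*((4 + 7)*(-1)) + 8*(-1 + 8) = 3*(11*(-1)) + 8*7 = 3*(-11) + 56 = -33 + 56 = 23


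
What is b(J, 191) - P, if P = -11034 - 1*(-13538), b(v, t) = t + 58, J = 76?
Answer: -2255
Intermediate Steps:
b(v, t) = 58 + t
P = 2504 (P = -11034 + 13538 = 2504)
b(J, 191) - P = (58 + 191) - 1*2504 = 249 - 2504 = -2255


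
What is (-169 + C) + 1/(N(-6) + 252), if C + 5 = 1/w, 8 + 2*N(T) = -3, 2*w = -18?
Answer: -772513/4437 ≈ -174.11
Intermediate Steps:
w = -9 (w = (½)*(-18) = -9)
N(T) = -11/2 (N(T) = -4 + (½)*(-3) = -4 - 3/2 = -11/2)
C = -46/9 (C = -5 + 1/(-9) = -5 - ⅑ = -46/9 ≈ -5.1111)
(-169 + C) + 1/(N(-6) + 252) = (-169 - 46/9) + 1/(-11/2 + 252) = -1567/9 + 1/(493/2) = -1567/9 + 2/493 = -772513/4437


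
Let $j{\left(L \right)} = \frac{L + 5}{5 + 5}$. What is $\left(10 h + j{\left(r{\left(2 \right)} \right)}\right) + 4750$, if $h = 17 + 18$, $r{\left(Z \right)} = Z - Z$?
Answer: $\frac{10201}{2} \approx 5100.5$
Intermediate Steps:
$r{\left(Z \right)} = 0$
$h = 35$
$j{\left(L \right)} = \frac{1}{2} + \frac{L}{10}$ ($j{\left(L \right)} = \frac{5 + L}{10} = \left(5 + L\right) \frac{1}{10} = \frac{1}{2} + \frac{L}{10}$)
$\left(10 h + j{\left(r{\left(2 \right)} \right)}\right) + 4750 = \left(10 \cdot 35 + \left(\frac{1}{2} + \frac{1}{10} \cdot 0\right)\right) + 4750 = \left(350 + \left(\frac{1}{2} + 0\right)\right) + 4750 = \left(350 + \frac{1}{2}\right) + 4750 = \frac{701}{2} + 4750 = \frac{10201}{2}$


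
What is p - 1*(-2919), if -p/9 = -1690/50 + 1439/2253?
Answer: 12081531/3755 ≈ 3217.5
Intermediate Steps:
p = 1120686/3755 (p = -9*(-1690/50 + 1439/2253) = -9*(-1690*1/50 + 1439*(1/2253)) = -9*(-169/5 + 1439/2253) = -9*(-373562/11265) = 1120686/3755 ≈ 298.45)
p - 1*(-2919) = 1120686/3755 - 1*(-2919) = 1120686/3755 + 2919 = 12081531/3755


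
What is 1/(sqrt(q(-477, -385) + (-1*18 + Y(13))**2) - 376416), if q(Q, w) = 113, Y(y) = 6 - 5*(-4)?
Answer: -125472/47229668293 - sqrt(177)/141689004879 ≈ -2.6567e-6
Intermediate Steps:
Y(y) = 26 (Y(y) = 6 + 20 = 26)
1/(sqrt(q(-477, -385) + (-1*18 + Y(13))**2) - 376416) = 1/(sqrt(113 + (-1*18 + 26)**2) - 376416) = 1/(sqrt(113 + (-18 + 26)**2) - 376416) = 1/(sqrt(113 + 8**2) - 376416) = 1/(sqrt(113 + 64) - 376416) = 1/(sqrt(177) - 376416) = 1/(-376416 + sqrt(177))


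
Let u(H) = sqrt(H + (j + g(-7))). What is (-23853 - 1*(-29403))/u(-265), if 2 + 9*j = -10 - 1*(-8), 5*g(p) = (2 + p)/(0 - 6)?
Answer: -3330*I*sqrt(382)/191 ≈ -340.76*I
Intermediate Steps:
g(p) = -1/15 - p/30 (g(p) = ((2 + p)/(0 - 6))/5 = ((2 + p)/(-6))/5 = ((2 + p)*(-1/6))/5 = (-1/3 - p/6)/5 = -1/15 - p/30)
j = -4/9 (j = -2/9 + (-10 - 1*(-8))/9 = -2/9 + (-10 + 8)/9 = -2/9 + (1/9)*(-2) = -2/9 - 2/9 = -4/9 ≈ -0.44444)
u(H) = sqrt(-5/18 + H) (u(H) = sqrt(H + (-4/9 + (-1/15 - 1/30*(-7)))) = sqrt(H + (-4/9 + (-1/15 + 7/30))) = sqrt(H + (-4/9 + 1/6)) = sqrt(H - 5/18) = sqrt(-5/18 + H))
(-23853 - 1*(-29403))/u(-265) = (-23853 - 1*(-29403))/((sqrt(-10 + 36*(-265))/6)) = (-23853 + 29403)/((sqrt(-10 - 9540)/6)) = 5550/((sqrt(-9550)/6)) = 5550/(((5*I*sqrt(382))/6)) = 5550/((5*I*sqrt(382)/6)) = 5550*(-3*I*sqrt(382)/955) = -3330*I*sqrt(382)/191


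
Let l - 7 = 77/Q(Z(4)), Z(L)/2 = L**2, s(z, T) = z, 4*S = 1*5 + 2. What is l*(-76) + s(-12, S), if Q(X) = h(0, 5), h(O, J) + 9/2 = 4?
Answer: 11160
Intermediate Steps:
S = 7/4 (S = (1*5 + 2)/4 = (5 + 2)/4 = (1/4)*7 = 7/4 ≈ 1.7500)
h(O, J) = -1/2 (h(O, J) = -9/2 + 4 = -1/2)
Z(L) = 2*L**2
Q(X) = -1/2
l = -147 (l = 7 + 77/(-1/2) = 7 + 77*(-2) = 7 - 154 = -147)
l*(-76) + s(-12, S) = -147*(-76) - 12 = 11172 - 12 = 11160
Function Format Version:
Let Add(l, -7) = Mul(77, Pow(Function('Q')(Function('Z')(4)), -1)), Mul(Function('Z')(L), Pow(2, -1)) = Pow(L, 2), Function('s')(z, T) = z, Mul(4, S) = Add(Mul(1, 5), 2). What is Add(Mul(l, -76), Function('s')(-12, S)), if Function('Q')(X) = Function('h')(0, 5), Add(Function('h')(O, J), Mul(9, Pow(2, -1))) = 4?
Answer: 11160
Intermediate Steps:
S = Rational(7, 4) (S = Mul(Rational(1, 4), Add(Mul(1, 5), 2)) = Mul(Rational(1, 4), Add(5, 2)) = Mul(Rational(1, 4), 7) = Rational(7, 4) ≈ 1.7500)
Function('h')(O, J) = Rational(-1, 2) (Function('h')(O, J) = Add(Rational(-9, 2), 4) = Rational(-1, 2))
Function('Z')(L) = Mul(2, Pow(L, 2))
Function('Q')(X) = Rational(-1, 2)
l = -147 (l = Add(7, Mul(77, Pow(Rational(-1, 2), -1))) = Add(7, Mul(77, -2)) = Add(7, -154) = -147)
Add(Mul(l, -76), Function('s')(-12, S)) = Add(Mul(-147, -76), -12) = Add(11172, -12) = 11160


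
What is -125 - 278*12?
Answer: -3461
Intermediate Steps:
-125 - 278*12 = -125 - 3336 = -3461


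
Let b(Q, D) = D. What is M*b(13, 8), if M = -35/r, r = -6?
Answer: 140/3 ≈ 46.667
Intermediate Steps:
M = 35/6 (M = -35/(-6) = -35*(-⅙) = 35/6 ≈ 5.8333)
M*b(13, 8) = (35/6)*8 = 140/3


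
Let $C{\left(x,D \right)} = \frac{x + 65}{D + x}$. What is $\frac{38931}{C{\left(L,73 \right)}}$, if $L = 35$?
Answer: $\frac{1051137}{25} \approx 42046.0$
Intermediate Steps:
$C{\left(x,D \right)} = \frac{65 + x}{D + x}$
$\frac{38931}{C{\left(L,73 \right)}} = \frac{38931}{\frac{1}{73 + 35} \left(65 + 35\right)} = \frac{38931}{\frac{1}{108} \cdot 100} = \frac{38931}{\frac{25}{27}} = 38931 \cdot \frac{27}{25} = \frac{1051137}{25}$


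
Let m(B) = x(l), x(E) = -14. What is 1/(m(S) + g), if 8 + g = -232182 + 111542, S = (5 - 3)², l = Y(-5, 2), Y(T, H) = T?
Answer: -1/120662 ≈ -8.2876e-6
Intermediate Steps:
l = -5
S = 4 (S = 2² = 4)
g = -120648 (g = -8 + (-232182 + 111542) = -8 - 120640 = -120648)
m(B) = -14
1/(m(S) + g) = 1/(-14 - 120648) = 1/(-120662) = -1/120662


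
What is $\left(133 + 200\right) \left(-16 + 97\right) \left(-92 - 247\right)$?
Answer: $-9143847$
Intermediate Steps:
$\left(133 + 200\right) \left(-16 + 97\right) \left(-92 - 247\right) = 333 \cdot 81 \left(-339\right) = 333 \left(-27459\right) = -9143847$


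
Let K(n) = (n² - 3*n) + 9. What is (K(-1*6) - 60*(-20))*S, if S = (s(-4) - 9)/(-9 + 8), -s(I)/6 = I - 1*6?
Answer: -64413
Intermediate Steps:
K(n) = 9 + n² - 3*n
s(I) = 36 - 6*I (s(I) = -6*(I - 1*6) = -6*(I - 6) = -6*(-6 + I) = 36 - 6*I)
S = -51 (S = ((36 - 6*(-4)) - 9)/(-9 + 8) = ((36 + 24) - 9)/(-1) = (60 - 9)*(-1) = 51*(-1) = -51)
(K(-1*6) - 60*(-20))*S = ((9 + (-1*6)² - (-3)*6) - 60*(-20))*(-51) = ((9 + (-6)² - 3*(-6)) + 1200)*(-51) = ((9 + 36 + 18) + 1200)*(-51) = (63 + 1200)*(-51) = 1263*(-51) = -64413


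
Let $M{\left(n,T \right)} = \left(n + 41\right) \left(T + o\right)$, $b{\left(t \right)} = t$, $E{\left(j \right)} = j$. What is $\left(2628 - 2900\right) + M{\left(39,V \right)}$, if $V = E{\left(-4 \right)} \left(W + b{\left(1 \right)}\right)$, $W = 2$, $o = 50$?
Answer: $2768$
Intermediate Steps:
$V = -12$ ($V = - 4 \left(2 + 1\right) = \left(-4\right) 3 = -12$)
$M{\left(n,T \right)} = \left(41 + n\right) \left(50 + T\right)$ ($M{\left(n,T \right)} = \left(n + 41\right) \left(T + 50\right) = \left(41 + n\right) \left(50 + T\right)$)
$\left(2628 - 2900\right) + M{\left(39,V \right)} = \left(2628 - 2900\right) + \left(2050 + 41 \left(-12\right) + 50 \cdot 39 - 468\right) = -272 + \left(2050 - 492 + 1950 - 468\right) = -272 + 3040 = 2768$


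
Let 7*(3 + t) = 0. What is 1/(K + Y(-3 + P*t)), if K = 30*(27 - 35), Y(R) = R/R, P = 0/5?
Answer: -1/239 ≈ -0.0041841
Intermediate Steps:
t = -3 (t = -3 + (⅐)*0 = -3 + 0 = -3)
P = 0 (P = 0*(⅕) = 0)
Y(R) = 1
K = -240 (K = 30*(-8) = -240)
1/(K + Y(-3 + P*t)) = 1/(-240 + 1) = 1/(-239) = -1/239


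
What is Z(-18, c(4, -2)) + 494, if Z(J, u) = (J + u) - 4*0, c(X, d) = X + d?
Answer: 478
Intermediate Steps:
Z(J, u) = J + u (Z(J, u) = (J + u) + 0 = J + u)
Z(-18, c(4, -2)) + 494 = (-18 + (4 - 2)) + 494 = (-18 + 2) + 494 = -16 + 494 = 478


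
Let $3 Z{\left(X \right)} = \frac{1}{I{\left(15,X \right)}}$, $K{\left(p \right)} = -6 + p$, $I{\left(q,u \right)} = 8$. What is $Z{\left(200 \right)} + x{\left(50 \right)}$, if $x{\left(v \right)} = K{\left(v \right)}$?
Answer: $\frac{1057}{24} \approx 44.042$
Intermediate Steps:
$Z{\left(X \right)} = \frac{1}{24}$ ($Z{\left(X \right)} = \frac{1}{3 \cdot 8} = \frac{1}{3} \cdot \frac{1}{8} = \frac{1}{24}$)
$x{\left(v \right)} = -6 + v$
$Z{\left(200 \right)} + x{\left(50 \right)} = \frac{1}{24} + \left(-6 + 50\right) = \frac{1}{24} + 44 = \frac{1057}{24}$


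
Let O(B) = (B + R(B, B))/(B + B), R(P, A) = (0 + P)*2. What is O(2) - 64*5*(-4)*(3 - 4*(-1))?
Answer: 17923/2 ≈ 8961.5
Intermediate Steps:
R(P, A) = 2*P (R(P, A) = P*2 = 2*P)
O(B) = 3/2 (O(B) = (B + 2*B)/(B + B) = (3*B)/((2*B)) = (3*B)*(1/(2*B)) = 3/2)
O(2) - 64*5*(-4)*(3 - 4*(-1)) = 3/2 - 64*5*(-4)*(3 - 4*(-1)) = 3/2 - (-1280)*(3 + 4) = 3/2 - (-1280)*7 = 3/2 - 64*(-140) = 3/2 + 8960 = 17923/2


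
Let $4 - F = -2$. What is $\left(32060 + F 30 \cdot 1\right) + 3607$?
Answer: $35847$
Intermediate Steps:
$F = 6$ ($F = 4 - -2 = 4 + 2 = 6$)
$\left(32060 + F 30 \cdot 1\right) + 3607 = \left(32060 + 6 \cdot 30 \cdot 1\right) + 3607 = \left(32060 + 180 \cdot 1\right) + 3607 = \left(32060 + 180\right) + 3607 = 32240 + 3607 = 35847$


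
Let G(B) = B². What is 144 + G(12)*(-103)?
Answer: -14688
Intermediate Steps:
144 + G(12)*(-103) = 144 + 12²*(-103) = 144 + 144*(-103) = 144 - 14832 = -14688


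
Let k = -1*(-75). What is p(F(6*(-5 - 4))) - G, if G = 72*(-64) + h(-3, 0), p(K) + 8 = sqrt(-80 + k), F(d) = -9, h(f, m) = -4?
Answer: 4604 + I*sqrt(5) ≈ 4604.0 + 2.2361*I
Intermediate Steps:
k = 75
p(K) = -8 + I*sqrt(5) (p(K) = -8 + sqrt(-80 + 75) = -8 + sqrt(-5) = -8 + I*sqrt(5))
G = -4612 (G = 72*(-64) - 4 = -4608 - 4 = -4612)
p(F(6*(-5 - 4))) - G = (-8 + I*sqrt(5)) - 1*(-4612) = (-8 + I*sqrt(5)) + 4612 = 4604 + I*sqrt(5)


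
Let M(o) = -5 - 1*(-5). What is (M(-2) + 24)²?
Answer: 576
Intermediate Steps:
M(o) = 0 (M(o) = -5 + 5 = 0)
(M(-2) + 24)² = (0 + 24)² = 24² = 576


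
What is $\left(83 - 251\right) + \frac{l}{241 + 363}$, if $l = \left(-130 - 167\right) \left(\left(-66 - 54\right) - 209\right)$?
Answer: $- \frac{3759}{604} \approx -6.2235$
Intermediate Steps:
$l = 97713$ ($l = - 297 \left(-120 - 209\right) = \left(-297\right) \left(-329\right) = 97713$)
$\left(83 - 251\right) + \frac{l}{241 + 363} = \left(83 - 251\right) + \frac{1}{241 + 363} \cdot 97713 = -168 + \frac{1}{604} \cdot 97713 = -168 + \frac{97713}{604} = - \frac{3759}{604}$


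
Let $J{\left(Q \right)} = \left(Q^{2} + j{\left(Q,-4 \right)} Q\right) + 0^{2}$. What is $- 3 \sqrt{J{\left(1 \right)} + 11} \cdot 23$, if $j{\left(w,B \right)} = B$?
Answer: $- 138 \sqrt{2} \approx -195.16$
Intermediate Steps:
$J{\left(Q \right)} = Q^{2} - 4 Q$ ($J{\left(Q \right)} = \left(Q^{2} - 4 Q\right) + 0^{2} = \left(Q^{2} - 4 Q\right) + 0 = Q^{2} - 4 Q$)
$- 3 \sqrt{J{\left(1 \right)} + 11} \cdot 23 = - 3 \sqrt{1 \left(-4 + 1\right) + 11} \cdot 23 = - 3 \sqrt{1 \left(-3\right) + 11} \cdot 23 = - 3 \sqrt{-3 + 11} \cdot 23 = - 3 \sqrt{8} \cdot 23 = - 3 \cdot 2 \sqrt{2} \cdot 23 = - 6 \sqrt{2} \cdot 23 = - 138 \sqrt{2}$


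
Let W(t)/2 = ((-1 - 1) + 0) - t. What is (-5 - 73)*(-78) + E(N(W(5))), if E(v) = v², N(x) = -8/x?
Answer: 298132/49 ≈ 6084.3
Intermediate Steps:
W(t) = -4 - 2*t (W(t) = 2*(((-1 - 1) + 0) - t) = 2*((-2 + 0) - t) = 2*(-2 - t) = -4 - 2*t)
(-5 - 73)*(-78) + E(N(W(5))) = (-5 - 73)*(-78) + (-8/(-4 - 2*5))² = -78*(-78) + (-8/(-4 - 10))² = 6084 + (-8/(-14))² = 6084 + (-8*(-1/14))² = 6084 + (4/7)² = 6084 + 16/49 = 298132/49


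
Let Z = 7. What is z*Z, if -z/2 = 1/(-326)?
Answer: 7/163 ≈ 0.042945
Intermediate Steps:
z = 1/163 (z = -2/(-326) = -2*(-1/326) = 1/163 ≈ 0.0061350)
z*Z = (1/163)*7 = 7/163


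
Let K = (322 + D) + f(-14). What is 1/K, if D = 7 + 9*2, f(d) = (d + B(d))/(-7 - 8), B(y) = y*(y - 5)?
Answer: 5/1651 ≈ 0.0030285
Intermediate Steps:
B(y) = y*(-5 + y)
f(d) = -d/15 - d*(-5 + d)/15 (f(d) = (d + d*(-5 + d))/(-7 - 8) = (d + d*(-5 + d))/(-15) = (d + d*(-5 + d))*(-1/15) = -d/15 - d*(-5 + d)/15)
D = 25 (D = 7 + 18 = 25)
K = 1651/5 (K = (322 + 25) + (1/15)*(-14)*(4 - 1*(-14)) = 347 + (1/15)*(-14)*(4 + 14) = 347 + (1/15)*(-14)*18 = 347 - 84/5 = 1651/5 ≈ 330.20)
1/K = 1/(1651/5) = 5/1651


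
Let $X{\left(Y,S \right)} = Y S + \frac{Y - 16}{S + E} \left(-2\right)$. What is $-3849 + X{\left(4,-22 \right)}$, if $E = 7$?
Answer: $- \frac{19693}{5} \approx -3938.6$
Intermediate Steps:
$X{\left(Y,S \right)} = S Y - \frac{2 \left(-16 + Y\right)}{7 + S}$ ($X{\left(Y,S \right)} = Y S + \frac{Y - 16}{S + 7} \left(-2\right) = S Y + \frac{-16 + Y}{7 + S} \left(-2\right) = S Y - \frac{2 \left(-16 + Y\right)}{7 + S}$)
$-3849 + X{\left(4,-22 \right)} = -3849 + \frac{32 - 8 + 4 \left(-22\right)^{2} + 7 \left(-22\right) 4}{7 - 22} = -3849 + \frac{32 - 8 + 4 \cdot 484 - 616}{-15} = -3849 - \frac{32 - 8 + 1936 - 616}{15} = -3849 - \frac{448}{5} = - \frac{19693}{5}$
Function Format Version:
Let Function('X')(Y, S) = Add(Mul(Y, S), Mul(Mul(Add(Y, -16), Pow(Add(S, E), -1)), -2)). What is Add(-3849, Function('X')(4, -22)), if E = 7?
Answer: Rational(-19693, 5) ≈ -3938.6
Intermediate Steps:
Function('X')(Y, S) = Add(Mul(S, Y), Mul(-2, Pow(Add(7, S), -1), Add(-16, Y))) (Function('X')(Y, S) = Add(Mul(Y, S), Mul(Mul(Add(Y, -16), Pow(Add(S, 7), -1)), -2)) = Add(Mul(S, Y), Mul(Mul(Add(-16, Y), Pow(Add(7, S), -1)), -2)) = Add(Mul(S, Y), Mul(Mul(Pow(Add(7, S), -1), Add(-16, Y)), -2)) = Add(Mul(S, Y), Mul(-2, Pow(Add(7, S), -1), Add(-16, Y))))
Add(-3849, Function('X')(4, -22)) = Add(-3849, Mul(Pow(Add(7, -22), -1), Add(32, Mul(-2, 4), Mul(4, Pow(-22, 2)), Mul(7, -22, 4)))) = Add(-3849, Mul(Pow(-15, -1), Add(32, -8, Mul(4, 484), -616))) = Add(-3849, Mul(Rational(-1, 15), Add(32, -8, 1936, -616))) = Add(-3849, Mul(Rational(-1, 15), 1344)) = Add(-3849, Rational(-448, 5)) = Rational(-19693, 5)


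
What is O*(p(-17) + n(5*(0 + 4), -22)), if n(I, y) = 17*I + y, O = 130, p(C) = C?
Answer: 39130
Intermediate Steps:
n(I, y) = y + 17*I
O*(p(-17) + n(5*(0 + 4), -22)) = 130*(-17 + (-22 + 17*(5*(0 + 4)))) = 130*(-17 + (-22 + 17*(5*4))) = 130*(-17 + (-22 + 17*20)) = 130*(-17 + (-22 + 340)) = 130*(-17 + 318) = 130*301 = 39130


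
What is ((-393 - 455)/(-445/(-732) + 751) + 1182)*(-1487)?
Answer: -966086766786/550177 ≈ -1.7560e+6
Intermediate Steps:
((-393 - 455)/(-445/(-732) + 751) + 1182)*(-1487) = (-848/(-445*(-1/732) + 751) + 1182)*(-1487) = (-848/(445/732 + 751) + 1182)*(-1487) = (-848/550177/732 + 1182)*(-1487) = (-848*732/550177 + 1182)*(-1487) = (-620736/550177 + 1182)*(-1487) = (649688478/550177)*(-1487) = -966086766786/550177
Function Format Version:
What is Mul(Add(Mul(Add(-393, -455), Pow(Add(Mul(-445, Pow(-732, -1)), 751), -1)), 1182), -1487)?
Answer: Rational(-966086766786, 550177) ≈ -1.7560e+6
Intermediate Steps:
Mul(Add(Mul(Add(-393, -455), Pow(Add(Mul(-445, Pow(-732, -1)), 751), -1)), 1182), -1487) = Mul(Add(Mul(-848, Pow(Add(Mul(-445, Rational(-1, 732)), 751), -1)), 1182), -1487) = Mul(Add(Mul(-848, Pow(Add(Rational(445, 732), 751), -1)), 1182), -1487) = Mul(Add(Mul(-848, Pow(Rational(550177, 732), -1)), 1182), -1487) = Mul(Add(Mul(-848, Rational(732, 550177)), 1182), -1487) = Mul(Add(Rational(-620736, 550177), 1182), -1487) = Mul(Rational(649688478, 550177), -1487) = Rational(-966086766786, 550177)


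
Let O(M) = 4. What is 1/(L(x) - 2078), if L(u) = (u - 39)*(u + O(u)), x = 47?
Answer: -1/1670 ≈ -0.00059880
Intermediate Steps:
L(u) = (-39 + u)*(4 + u) (L(u) = (u - 39)*(u + 4) = (-39 + u)*(4 + u))
1/(L(x) - 2078) = 1/((-156 + 47² - 35*47) - 2078) = 1/((-156 + 2209 - 1645) - 2078) = 1/(408 - 2078) = 1/(-1670) = -1/1670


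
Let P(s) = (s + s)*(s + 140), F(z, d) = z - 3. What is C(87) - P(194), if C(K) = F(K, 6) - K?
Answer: -129595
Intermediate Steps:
F(z, d) = -3 + z
C(K) = -3 (C(K) = (-3 + K) - K = -3)
P(s) = 2*s*(140 + s) (P(s) = (2*s)*(140 + s) = 2*s*(140 + s))
C(87) - P(194) = -3 - 2*194*(140 + 194) = -3 - 2*194*334 = -3 - 1*129592 = -3 - 129592 = -129595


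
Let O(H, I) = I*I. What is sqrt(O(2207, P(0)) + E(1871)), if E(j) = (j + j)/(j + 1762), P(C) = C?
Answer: sqrt(13594686)/3633 ≈ 1.0149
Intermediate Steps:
E(j) = 2*j/(1762 + j) (E(j) = (2*j)/(1762 + j) = 2*j/(1762 + j))
O(H, I) = I**2
sqrt(O(2207, P(0)) + E(1871)) = sqrt(0**2 + 2*1871/(1762 + 1871)) = sqrt(0 + 2*1871/3633) = sqrt(0 + 2*1871*(1/3633)) = sqrt(0 + 3742/3633) = sqrt(3742/3633) = sqrt(13594686)/3633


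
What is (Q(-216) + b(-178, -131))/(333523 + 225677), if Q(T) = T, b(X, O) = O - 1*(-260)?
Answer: -29/186400 ≈ -0.00015558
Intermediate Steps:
b(X, O) = 260 + O (b(X, O) = O + 260 = 260 + O)
(Q(-216) + b(-178, -131))/(333523 + 225677) = (-216 + (260 - 131))/(333523 + 225677) = (-216 + 129)/559200 = -87*1/559200 = -29/186400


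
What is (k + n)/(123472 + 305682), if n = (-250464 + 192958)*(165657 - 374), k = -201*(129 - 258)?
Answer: -9504738269/429154 ≈ -22148.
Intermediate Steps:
k = 25929 (k = -201*(-129) = 25929)
n = -9504764198 (n = -57506*165283 = -9504764198)
(k + n)/(123472 + 305682) = (25929 - 9504764198)/(123472 + 305682) = -9504738269/429154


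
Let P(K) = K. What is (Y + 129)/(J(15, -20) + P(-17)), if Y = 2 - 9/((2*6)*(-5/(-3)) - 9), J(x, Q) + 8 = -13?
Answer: -716/209 ≈ -3.4258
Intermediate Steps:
J(x, Q) = -21 (J(x, Q) = -8 - 13 = -21)
Y = 13/11 (Y = 2 - 9/(12*(-5*(-⅓)) - 9) = 2 - 9/(12*(5/3) - 9) = 2 - 9/(20 - 9) = 2 - 9/11 = 13/11 ≈ 1.1818)
(Y + 129)/(J(15, -20) + P(-17)) = (13/11 + 129)/(-21 - 17) = (1432/11)/(-38) = (1432/11)*(-1/38) = -716/209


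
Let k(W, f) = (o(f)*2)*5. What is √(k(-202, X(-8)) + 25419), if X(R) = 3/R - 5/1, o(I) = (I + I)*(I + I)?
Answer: 11*√3514/4 ≈ 163.02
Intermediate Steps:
o(I) = 4*I² (o(I) = (2*I)*(2*I) = 4*I²)
X(R) = -5 + 3/R (X(R) = 3/R - 5*1 = 3/R - 5 = -5 + 3/R)
k(W, f) = 40*f² (k(W, f) = ((4*f²)*2)*5 = (8*f²)*5 = 40*f²)
√(k(-202, X(-8)) + 25419) = √(40*(-5 + 3/(-8))² + 25419) = √(40*(-5 + 3*(-⅛))² + 25419) = √(40*(-5 - 3/8)² + 25419) = √(40*(-43/8)² + 25419) = √(40*(1849/64) + 25419) = √(9245/8 + 25419) = √(212597/8) = 11*√3514/4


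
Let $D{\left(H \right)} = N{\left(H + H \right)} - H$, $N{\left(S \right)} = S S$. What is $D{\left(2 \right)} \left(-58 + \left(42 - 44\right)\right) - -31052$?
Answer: $30212$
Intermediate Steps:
$N{\left(S \right)} = S^{2}$
$D{\left(H \right)} = - H + 4 H^{2}$ ($D{\left(H \right)} = \left(H + H\right)^{2} - H = \left(2 H\right)^{2} - H = 4 H^{2} - H = - H + 4 H^{2}$)
$D{\left(2 \right)} \left(-58 + \left(42 - 44\right)\right) - -31052 = 2 \left(-1 + 4 \cdot 2\right) \left(-58 + \left(42 - 44\right)\right) - -31052 = 2 \left(-1 + 8\right) \left(-58 + \left(42 - 44\right)\right) + 31052 = 2 \cdot 7 \left(-58 - 2\right) + 31052 = 14 \left(-60\right) + 31052 = -840 + 31052 = 30212$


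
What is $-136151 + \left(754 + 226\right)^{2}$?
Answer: $824249$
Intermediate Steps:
$-136151 + \left(754 + 226\right)^{2} = -136151 + 980^{2} = -136151 + 960400 = 824249$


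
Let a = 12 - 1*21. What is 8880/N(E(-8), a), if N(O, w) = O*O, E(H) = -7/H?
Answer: 568320/49 ≈ 11598.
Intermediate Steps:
a = -9 (a = 12 - 21 = -9)
N(O, w) = O**2
8880/N(E(-8), a) = 8880/((-7/(-8))**2) = 8880/((-7*(-1/8))**2) = 8880/((7/8)**2) = 8880/(49/64) = 8880*(64/49) = 568320/49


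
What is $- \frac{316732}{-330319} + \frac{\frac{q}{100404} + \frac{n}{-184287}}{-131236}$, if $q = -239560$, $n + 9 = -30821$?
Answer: $\frac{16023488128532352802}{16710560529037426359} \approx 0.95888$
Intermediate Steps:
$n = -30830$ ($n = -9 - 30821 = -30830$)
$- \frac{316732}{-330319} + \frac{\frac{q}{100404} + \frac{n}{-184287}}{-131236} = - \frac{316732}{-330319} + \frac{- \frac{239560}{100404} - \frac{30830}{-184287}}{-131236} = \left(-316732\right) \left(- \frac{1}{330319}\right) + \left(\left(-239560\right) \frac{1}{100404} - - \frac{30830}{184287}\right) \left(- \frac{1}{131236}\right) = \frac{316732}{330319} + \left(- \frac{59890}{25101} + \frac{30830}{184287}\right) \left(- \frac{1}{131236}\right) = \frac{316732}{330319} - - \frac{855257050}{50589159355161} = \frac{316732}{330319} + \frac{855257050}{50589159355161} = \frac{16023488128532352802}{16710560529037426359}$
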